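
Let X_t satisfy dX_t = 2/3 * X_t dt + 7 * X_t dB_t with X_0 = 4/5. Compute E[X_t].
E[X_t] = 4*exp(2*t/3)/5

For GBM dX = mu X dt + sigma X dB with X_0 = x_0, apply Itô to Y = log X: dY = (mu - sigma^2/2) dt + sigma dB, so Y_t = log(x_0) + (mu - sigma^2/2) t + sigma B_t and hence X_t = x_0 * exp((mu - sigma^2/2) t + sigma B_t).
With mu = 2/3, sigma = 7, x_0 = 4/5, this gives:
  X_t = 4/5 * exp((-143/6) * t + (7) * B_t).
Since sigma*B_t ~ Normal(0, sigma^2 t), E[exp(sigma*B_t)] = exp(sigma^2 t / 2); so E[X_t] = x_0 * exp((mu - sigma^2/2) t) * exp(sigma^2 t / 2) = x_0 * exp(mu t) = 4*exp(2*t/3)/5.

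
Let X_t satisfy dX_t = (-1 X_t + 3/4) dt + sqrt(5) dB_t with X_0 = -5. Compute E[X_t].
E[X_t] = 3/4 - 23*exp(-t)/4

Taking expectations and using E[dB_t] = 0, the mean m(t) = E[X_t] satisfies the ODE m'(t) = a m(t) + b with m(0) = x_0. With a = -1, b = 3/4, x_0 = -5, the solution is
  m(t) = x_0 * exp(a t) + (b/a) * (exp(a t) - 1)
       = (-5) * exp((-1) t) + ((3/4)/(-1)) * (exp((-1) t) - 1)
       = 3/4 - 23*exp(-t)/4.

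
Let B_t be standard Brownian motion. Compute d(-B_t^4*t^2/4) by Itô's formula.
d(-B_t^4*t^2/4) = (B_t^2*t*(-B_t^2 - 3*t)/2) dt + (-B_t^3*t^2) dB_t

Itô's formula for f(t, x): d f(t, B_t) = (f_t + (1/2) f_xx) dt + f_x dB_t. Compute partials of f(t, x) = -t^2*x^4/4:
  f_t(t,x)  = -t*x^4/2
  f_x(t,x)  = -t^2*x^3
  f_xx(t,x) = -3*t^2*x^2
Assemble drift = f_t + (1/2) f_xx = t*x^2*(-3*t - x^2)/2 and diffusion = f_x = -t^2*x^3. Substituting x = B_t:
  d(-B_t^4*t^2/4) = (B_t^2*t*(-B_t^2 - 3*t)/2) dt + (-B_t^3*t^2) dB_t.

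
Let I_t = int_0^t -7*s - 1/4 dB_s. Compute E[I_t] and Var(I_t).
E[I_t] = 0; Var(I_t) = t*(784*t^2 + 84*t + 3)/48

The Itô integral of a deterministic integrand f(s) has mean 0 because each increment f(s) * (B_{s+ds} - B_s) has mean 0. By the Itô isometry:
  Var( int_0^t f(s) dB_s ) = E[ (int_0^t f(s) dB_s)^2 ] = int_0^t f(s)^2 ds.
Here f(s) = -7*s - 1/4, so f(s)^2 = (28*s + 1)^2/16. Integrate:
  int_0^t ((28*s + 1)^2/16) ds = t*(784*t^2 + 84*t + 3)/48.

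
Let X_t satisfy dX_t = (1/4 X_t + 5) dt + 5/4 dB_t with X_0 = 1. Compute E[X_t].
E[X_t] = 21*exp(t/4) - 20

Taking expectations and using E[dB_t] = 0, the mean m(t) = E[X_t] satisfies the ODE m'(t) = a m(t) + b with m(0) = x_0. With a = 1/4, b = 5, x_0 = 1, the solution is
  m(t) = x_0 * exp(a t) + (b/a) * (exp(a t) - 1)
       = 1 * exp((1/4) t) + (5/(1/4)) * (exp((1/4) t) - 1)
       = 21*exp(t/4) - 20.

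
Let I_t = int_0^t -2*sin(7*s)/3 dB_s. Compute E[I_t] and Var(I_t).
E[I_t] = 0; Var(I_t) = 2*t/9 - sin(14*t)/63

The Itô integral of a deterministic integrand f(s) has mean 0 because each increment f(s) * (B_{s+ds} - B_s) has mean 0. By the Itô isometry:
  Var( int_0^t f(s) dB_s ) = E[ (int_0^t f(s) dB_s)^2 ] = int_0^t f(s)^2 ds.
Here f(s) = -2*sin(7*s)/3, so f(s)^2 = 4*sin(7*s)^2/9. Integrate:
  int_0^t (4*sin(7*s)^2/9) ds = 2*t/9 - sin(14*t)/63.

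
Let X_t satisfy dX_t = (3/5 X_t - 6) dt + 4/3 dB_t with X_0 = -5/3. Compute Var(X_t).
Var(X_t) = 40*exp(6*t/5)/27 - 40/27

The variance V(t) = Var(X_t) satisfies V'(t) = 2 a V(t) + c^2 with V(0) = 0 (drift coefficient is linear in X, diffusion is constant). With a = 3/5, c = 4/3, the solution is
  V(t) = (c^2 / (2 a)) * (exp(2 a t) - 1)
       = ((4/3)^2 / (2*(3/5))) * (exp((6/5) t) - 1)
       = 40*exp(6*t/5)/27 - 40/27.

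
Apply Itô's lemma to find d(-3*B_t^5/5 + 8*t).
d(-3*B_t^5/5 + 8*t) = (8 - 6*B_t^3) dt + (-3*B_t^4) dB_t

Itô's formula for f(t, x): d f(t, B_t) = (f_t + (1/2) f_xx) dt + f_x dB_t. Compute partials of f(t, x) = 8*t - 3*x^5/5:
  f_t(t,x)  = 8
  f_x(t,x)  = -3*x^4
  f_xx(t,x) = -12*x^3
Assemble drift = f_t + (1/2) f_xx = 8 - 6*x^3 and diffusion = f_x = -3*x^4. Substituting x = B_t:
  d(-3*B_t^5/5 + 8*t) = (8 - 6*B_t^3) dt + (-3*B_t^4) dB_t.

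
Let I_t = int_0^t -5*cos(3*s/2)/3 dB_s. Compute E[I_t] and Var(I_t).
E[I_t] = 0; Var(I_t) = 25*t/18 + 25*sin(3*t)/54

The Itô integral of a deterministic integrand f(s) has mean 0 because each increment f(s) * (B_{s+ds} - B_s) has mean 0. By the Itô isometry:
  Var( int_0^t f(s) dB_s ) = E[ (int_0^t f(s) dB_s)^2 ] = int_0^t f(s)^2 ds.
Here f(s) = -5*cos(3*s/2)/3, so f(s)^2 = 25*cos(3*s/2)^2/9. Integrate:
  int_0^t (25*cos(3*s/2)^2/9) ds = 25*t/18 + 25*sin(3*t)/54.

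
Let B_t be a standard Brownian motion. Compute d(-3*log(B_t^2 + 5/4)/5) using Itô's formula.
d(-3*log(B_t^2 + 5/4)/5) = (12*(4*B_t^2 - 5)/(5*(4*B_t^2 + 5)^2)) dt + (-24*B_t/(20*B_t^2 + 25)) dB_t

Itô's formula for f(B_t) gives d f(B_t) = f'(B_t) dB_t + (1/2) f''(B_t) dt. Compute derivatives of f(x) = -3*log(x^2 + 5/4)/5:
  f'(x)  = -24*x/(20*x^2 + 25)
  f''(x) = 24*(4*x^2 - 5)/(5*(4*x^2 + 5)^2)
Substitute x = B_t and multiply the f'' term by 1/2:
  drift     = (1/2) * (24*(4*x^2 - 5)/(5*(4*x^2 + 5)^2)) evaluated at B_t = 12*(4*B_t^2 - 5)/(5*(4*B_t^2 + 5)^2)
  diffusion = (-24*x/(20*x^2 + 25)) evaluated at B_t = -24*B_t/(20*B_t^2 + 25)
Therefore d(-3*log(B_t^2 + 5/4)/5) = (12*(4*B_t^2 - 5)/(5*(4*B_t^2 + 5)^2)) dt + (-24*B_t/(20*B_t^2 + 25)) dB_t.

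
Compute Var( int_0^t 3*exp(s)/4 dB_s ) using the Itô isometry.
Var = 9*exp(2*t)/32 - 9/32

The Itô integral of a deterministic integrand f(s) has mean 0 because each increment f(s) * (B_{s+ds} - B_s) has mean 0. By the Itô isometry:
  Var( int_0^t f(s) dB_s ) = E[ (int_0^t f(s) dB_s)^2 ] = int_0^t f(s)^2 ds.
Here f(s) = 3*exp(s)/4, so f(s)^2 = 9*exp(2*s)/16. Integrate:
  int_0^t (9*exp(2*s)/16) ds = 9*exp(2*t)/32 - 9/32.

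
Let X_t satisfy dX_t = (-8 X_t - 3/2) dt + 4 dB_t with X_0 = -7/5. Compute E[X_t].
E[X_t] = -3/16 - 97*exp(-8*t)/80

Taking expectations and using E[dB_t] = 0, the mean m(t) = E[X_t] satisfies the ODE m'(t) = a m(t) + b with m(0) = x_0. With a = -8, b = -3/2, x_0 = -7/5, the solution is
  m(t) = x_0 * exp(a t) + (b/a) * (exp(a t) - 1)
       = (-7/5) * exp((-8) t) + ((-3/2)/(-8)) * (exp((-8) t) - 1)
       = -3/16 - 97*exp(-8*t)/80.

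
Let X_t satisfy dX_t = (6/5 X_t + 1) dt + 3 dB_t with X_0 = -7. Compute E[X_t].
E[X_t] = -37*exp(6*t/5)/6 - 5/6

Taking expectations and using E[dB_t] = 0, the mean m(t) = E[X_t] satisfies the ODE m'(t) = a m(t) + b with m(0) = x_0. With a = 6/5, b = 1, x_0 = -7, the solution is
  m(t) = x_0 * exp(a t) + (b/a) * (exp(a t) - 1)
       = (-7) * exp((6/5) t) + (1/(6/5)) * (exp((6/5) t) - 1)
       = -37*exp(6*t/5)/6 - 5/6.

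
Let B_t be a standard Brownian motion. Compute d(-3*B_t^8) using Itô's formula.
d(-3*B_t^8) = (-84*B_t^6) dt + (-24*B_t^7) dB_t

Itô's formula for f(B_t) gives d f(B_t) = f'(B_t) dB_t + (1/2) f''(B_t) dt. Compute derivatives of f(x) = -3*x^8:
  f'(x)  = -24*x^7
  f''(x) = -168*x^6
Substitute x = B_t and multiply the f'' term by 1/2:
  drift     = (1/2) * (-168*x^6) evaluated at B_t = -84*B_t^6
  diffusion = (-24*x^7) evaluated at B_t = -24*B_t^7
Therefore d(-3*B_t^8) = (-84*B_t^6) dt + (-24*B_t^7) dB_t.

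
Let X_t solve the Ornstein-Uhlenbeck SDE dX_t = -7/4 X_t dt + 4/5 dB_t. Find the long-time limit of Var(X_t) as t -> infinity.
lim Var(X_t) = 32/175

The OU SDE dX = -theta X dt + sigma dB admits the integrating factor exp(theta t): d(exp(theta t) X_t) = sigma exp(theta t) dB_t. Integrating from 0 to t gives X_t = x_0 * exp(-theta t) + sigma * int_0^t exp(-theta (t-s)) dB_s for any initial x_0. The Itô integral has variance (by the Itô isometry) sigma^2 * int_0^t exp(-2 theta (t - s)) ds = sigma^2 * (1 - exp(-2 theta t)) / (2 theta), independent of x_0.
With theta = 7/4, sigma = 4/5:
  Var(X_t) = (4/5)^2 * (1 - exp(-2*7/4 t)) / (2 * 7/4) = 32/175 - 32*exp(-7*t/2)/175.
As t -> infinity, exp(-2*7/4 t) -> 0, so the stationary variance is sigma^2 / (2 theta) = 32/175.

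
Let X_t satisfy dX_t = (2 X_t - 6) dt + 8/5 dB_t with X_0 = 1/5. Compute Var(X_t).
Var(X_t) = 16*exp(4*t)/25 - 16/25

The variance V(t) = Var(X_t) satisfies V'(t) = 2 a V(t) + c^2 with V(0) = 0 (drift coefficient is linear in X, diffusion is constant). With a = 2, c = 8/5, the solution is
  V(t) = (c^2 / (2 a)) * (exp(2 a t) - 1)
       = ((8/5)^2 / (2*2)) * (exp(4 t) - 1)
       = 16*exp(4*t)/25 - 16/25.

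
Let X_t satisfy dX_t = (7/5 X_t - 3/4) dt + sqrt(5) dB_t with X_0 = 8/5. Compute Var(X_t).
Var(X_t) = 25*exp(14*t/5)/14 - 25/14

The variance V(t) = Var(X_t) satisfies V'(t) = 2 a V(t) + c^2 with V(0) = 0 (drift coefficient is linear in X, diffusion is constant). With a = 7/5, c = sqrt(5), the solution is
  V(t) = (c^2 / (2 a)) * (exp(2 a t) - 1)
       = (sqrt(5)^2 / (2*(7/5))) * (exp((14/5) t) - 1)
       = 25*exp(14*t/5)/14 - 25/14.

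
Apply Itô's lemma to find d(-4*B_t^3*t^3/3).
d(-4*B_t^3*t^3/3) = (4*B_t*t^2*(-B_t^2 - t)) dt + (-4*B_t^2*t^3) dB_t

Itô's formula for f(t, x): d f(t, B_t) = (f_t + (1/2) f_xx) dt + f_x dB_t. Compute partials of f(t, x) = -4*t^3*x^3/3:
  f_t(t,x)  = -4*t^2*x^3
  f_x(t,x)  = -4*t^3*x^2
  f_xx(t,x) = -8*t^3*x
Assemble drift = f_t + (1/2) f_xx = 4*t^2*x*(-t - x^2) and diffusion = f_x = -4*t^3*x^2. Substituting x = B_t:
  d(-4*B_t^3*t^3/3) = (4*B_t*t^2*(-B_t^2 - t)) dt + (-4*B_t^2*t^3) dB_t.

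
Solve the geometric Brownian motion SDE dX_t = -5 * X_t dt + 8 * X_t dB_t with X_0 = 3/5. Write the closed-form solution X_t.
X_t = 3/5 * exp((-37) * t + (8) * B_t)

For GBM dX = mu X dt + sigma X dB with X_0 = x_0, apply Itô to Y = log X: dY = (mu - sigma^2/2) dt + sigma dB, so Y_t = log(x_0) + (mu - sigma^2/2) t + sigma B_t and hence X_t = x_0 * exp((mu - sigma^2/2) t + sigma B_t).
With mu = -5, sigma = 8, x_0 = 3/5, this gives:
  X_t = 3/5 * exp((-37) * t + (8) * B_t).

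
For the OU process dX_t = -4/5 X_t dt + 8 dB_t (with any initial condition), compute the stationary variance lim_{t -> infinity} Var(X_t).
lim Var(X_t) = 40

The OU SDE dX = -theta X dt + sigma dB admits the integrating factor exp(theta t): d(exp(theta t) X_t) = sigma exp(theta t) dB_t. Integrating from 0 to t gives X_t = x_0 * exp(-theta t) + sigma * int_0^t exp(-theta (t-s)) dB_s for any initial x_0. The Itô integral has variance (by the Itô isometry) sigma^2 * int_0^t exp(-2 theta (t - s)) ds = sigma^2 * (1 - exp(-2 theta t)) / (2 theta), independent of x_0.
With theta = 4/5, sigma = 8:
  Var(X_t) = (8)^2 * (1 - exp(-2*4/5 t)) / (2 * 4/5) = 40 - 40*exp(-8*t/5).
As t -> infinity, exp(-2*4/5 t) -> 0, so the stationary variance is sigma^2 / (2 theta) = 40.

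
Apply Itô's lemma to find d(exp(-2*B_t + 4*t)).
d(exp(-2*B_t + 4*t)) = (6*exp(-2*B_t + 4*t)) dt + (-2*exp(-2*B_t + 4*t)) dB_t

Itô's formula for f(t, x): d f(t, B_t) = (f_t + (1/2) f_xx) dt + f_x dB_t. Compute partials of f(t, x) = exp(4*t - 2*x):
  f_t(t,x)  = 4*exp(4*t - 2*x)
  f_x(t,x)  = -2*exp(4*t - 2*x)
  f_xx(t,x) = 4*exp(4*t - 2*x)
Assemble drift = f_t + (1/2) f_xx = 6*exp(4*t - 2*x) and diffusion = f_x = -2*exp(4*t - 2*x). Substituting x = B_t:
  d(exp(-2*B_t + 4*t)) = (6*exp(-2*B_t + 4*t)) dt + (-2*exp(-2*B_t + 4*t)) dB_t.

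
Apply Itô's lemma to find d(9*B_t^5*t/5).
d(9*B_t^5*t/5) = (9*B_t^3*(B_t^2 + 10*t)/5) dt + (9*B_t^4*t) dB_t

Itô's formula for f(t, x): d f(t, B_t) = (f_t + (1/2) f_xx) dt + f_x dB_t. Compute partials of f(t, x) = 9*t*x^5/5:
  f_t(t,x)  = 9*x^5/5
  f_x(t,x)  = 9*t*x^4
  f_xx(t,x) = 36*t*x^3
Assemble drift = f_t + (1/2) f_xx = 9*x^3*(10*t + x^2)/5 and diffusion = f_x = 9*t*x^4. Substituting x = B_t:
  d(9*B_t^5*t/5) = (9*B_t^3*(B_t^2 + 10*t)/5) dt + (9*B_t^4*t) dB_t.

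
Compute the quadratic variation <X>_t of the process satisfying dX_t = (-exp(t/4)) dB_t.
<X>_t = 2*exp(t/2) - 2

For an Itô process dX_t = a(t) dt + b(t) dB_t, the quadratic variation is <X>_t = int_0^t b(s)^2 ds (the drift term does not contribute). Here b(s) = -exp(s/4), so
  b(s)^2 = exp(s/2).
Integrating from 0 to t:
  <X>_t = int_0^t (exp(s/2)) ds = 2*exp(t/2) - 2.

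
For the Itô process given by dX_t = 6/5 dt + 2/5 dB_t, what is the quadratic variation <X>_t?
<X>_t = 4*t/25

For an Itô process dX_t = a(t) dt + b(t) dB_t, the quadratic variation is <X>_t = int_0^t b(s)^2 ds (the drift term does not contribute). Here b(s) = 2/5, so
  b(s)^2 = 4/25.
Integrating from 0 to t:
  <X>_t = int_0^t (4/25) ds = 4*t/25.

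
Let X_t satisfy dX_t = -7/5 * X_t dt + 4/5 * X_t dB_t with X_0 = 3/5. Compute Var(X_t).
Var(X_t) = (9*exp(16*t/25) - 9)*exp(-14*t/5)/25

For GBM dX = mu X dt + sigma X dB with X_0 = x_0, apply Itô to Y = log X: dY = (mu - sigma^2/2) dt + sigma dB, so Y_t = log(x_0) + (mu - sigma^2/2) t + sigma B_t and hence X_t = x_0 * exp((mu - sigma^2/2) t + sigma B_t).
With mu = -7/5, sigma = 4/5, x_0 = 3/5, this gives:
  X_t = 3/5 * exp((-43/25) * t + (4/5) * B_t).
Since sigma*B_t ~ Normal(0, sigma^2 t), E[exp(sigma*B_t)] = exp(sigma^2 t / 2); so E[X_t] = x_0 * exp((mu - sigma^2/2) t) * exp(sigma^2 t / 2) = x_0 * exp(mu t) = 3*exp(-7*t/5)/5.
Var(X_t) = E[X_t^2] - (E[X_t])^2 = x_0^2 * exp(2 mu t) * (exp(sigma^2 t) - 1) = (9*exp(16*t/25) - 9)*exp(-14*t/5)/25.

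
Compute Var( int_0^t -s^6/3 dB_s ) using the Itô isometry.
Var = t^13/117

The Itô integral of a deterministic integrand f(s) has mean 0 because each increment f(s) * (B_{s+ds} - B_s) has mean 0. By the Itô isometry:
  Var( int_0^t f(s) dB_s ) = E[ (int_0^t f(s) dB_s)^2 ] = int_0^t f(s)^2 ds.
Here f(s) = -s^6/3, so f(s)^2 = s^12/9. Integrate:
  int_0^t (s^12/9) ds = t^13/117.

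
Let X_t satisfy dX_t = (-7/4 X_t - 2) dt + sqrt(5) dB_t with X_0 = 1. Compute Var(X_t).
Var(X_t) = 10/7 - 10*exp(-7*t/2)/7

The variance V(t) = Var(X_t) satisfies V'(t) = 2 a V(t) + c^2 with V(0) = 0 (drift coefficient is linear in X, diffusion is constant). With a = -7/4, c = sqrt(5), the solution is
  V(t) = (c^2 / (2 a)) * (exp(2 a t) - 1)
       = (sqrt(5)^2 / (2*(-7/4))) * (exp((-7/2) t) - 1)
       = 10/7 - 10*exp(-7*t/2)/7.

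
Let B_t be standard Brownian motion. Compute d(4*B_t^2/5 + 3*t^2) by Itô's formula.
d(4*B_t^2/5 + 3*t^2) = (6*t + 4/5) dt + (8*B_t/5) dB_t

Itô's formula for f(t, x): d f(t, B_t) = (f_t + (1/2) f_xx) dt + f_x dB_t. Compute partials of f(t, x) = 3*t^2 + 4*x^2/5:
  f_t(t,x)  = 6*t
  f_x(t,x)  = 8*x/5
  f_xx(t,x) = 8/5
Assemble drift = f_t + (1/2) f_xx = 6*t + 4/5 and diffusion = f_x = 8*x/5. Substituting x = B_t:
  d(4*B_t^2/5 + 3*t^2) = (6*t + 4/5) dt + (8*B_t/5) dB_t.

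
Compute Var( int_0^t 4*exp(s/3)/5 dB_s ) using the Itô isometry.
Var = 24*exp(2*t/3)/25 - 24/25

The Itô integral of a deterministic integrand f(s) has mean 0 because each increment f(s) * (B_{s+ds} - B_s) has mean 0. By the Itô isometry:
  Var( int_0^t f(s) dB_s ) = E[ (int_0^t f(s) dB_s)^2 ] = int_0^t f(s)^2 ds.
Here f(s) = 4*exp(s/3)/5, so f(s)^2 = 16*exp(2*s/3)/25. Integrate:
  int_0^t (16*exp(2*s/3)/25) ds = 24*exp(2*t/3)/25 - 24/25.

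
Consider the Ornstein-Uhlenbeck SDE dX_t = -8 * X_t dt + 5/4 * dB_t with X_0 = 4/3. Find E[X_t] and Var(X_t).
E[X_t] = 4*exp(-8*t)/3; Var(X_t) = 25/256 - 25*exp(-16*t)/256

The OU SDE dX = -theta X dt + sigma dB admits the integrating factor exp(theta t): d(exp(theta t) X_t) = sigma exp(theta t) dB_t. Integrating from 0 to t:
  X_t = x_0 * exp(-theta t) + sigma * int_0^t exp(-theta (t-s)) dB_s.
The Itô integral has mean 0 and (by the Itô isometry) variance sigma^2 * int_0^t exp(-2 theta (t - s)) ds = sigma^2 * (1 - exp(-2 theta t)) / (2 theta).
With theta = 8, sigma = 5/4, x_0 = 4/3:
  E[X_t] = 4/3 * exp(-8 t) = 4*exp(-8*t)/3
  Var(X_t) = (5/4)^2 * (1 - exp(-2*8 t)) / (2 * 8) = 25/256 - 25*exp(-16*t)/256.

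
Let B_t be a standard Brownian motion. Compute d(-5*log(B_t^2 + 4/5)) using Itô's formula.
d(-5*log(B_t^2 + 4/5)) = (25*(5*B_t^2 - 4)/(5*B_t^2 + 4)^2) dt + (-50*B_t/(5*B_t^2 + 4)) dB_t

Itô's formula for f(B_t) gives d f(B_t) = f'(B_t) dB_t + (1/2) f''(B_t) dt. Compute derivatives of f(x) = -5*log(x^2 + 4/5):
  f'(x)  = -50*x/(5*x^2 + 4)
  f''(x) = 50*(5*x^2 - 4)/(5*x^2 + 4)^2
Substitute x = B_t and multiply the f'' term by 1/2:
  drift     = (1/2) * (50*(5*x^2 - 4)/(5*x^2 + 4)^2) evaluated at B_t = 25*(5*B_t^2 - 4)/(5*B_t^2 + 4)^2
  diffusion = (-50*x/(5*x^2 + 4)) evaluated at B_t = -50*B_t/(5*B_t^2 + 4)
Therefore d(-5*log(B_t^2 + 4/5)) = (25*(5*B_t^2 - 4)/(5*B_t^2 + 4)^2) dt + (-50*B_t/(5*B_t^2 + 4)) dB_t.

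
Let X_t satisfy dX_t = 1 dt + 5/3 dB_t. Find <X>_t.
<X>_t = 25*t/9

For an Itô process dX_t = a(t) dt + b(t) dB_t, the quadratic variation is <X>_t = int_0^t b(s)^2 ds (the drift term does not contribute). Here b(s) = 5/3, so
  b(s)^2 = 25/9.
Integrating from 0 to t:
  <X>_t = int_0^t (25/9) ds = 25*t/9.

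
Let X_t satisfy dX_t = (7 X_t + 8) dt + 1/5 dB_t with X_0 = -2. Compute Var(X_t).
Var(X_t) = exp(14*t)/350 - 1/350

The variance V(t) = Var(X_t) satisfies V'(t) = 2 a V(t) + c^2 with V(0) = 0 (drift coefficient is linear in X, diffusion is constant). With a = 7, c = 1/5, the solution is
  V(t) = (c^2 / (2 a)) * (exp(2 a t) - 1)
       = ((1/5)^2 / (2*7)) * (exp(14 t) - 1)
       = exp(14*t)/350 - 1/350.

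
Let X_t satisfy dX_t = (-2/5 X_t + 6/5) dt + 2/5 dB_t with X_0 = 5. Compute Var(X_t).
Var(X_t) = 1/5 - exp(-4*t/5)/5

The variance V(t) = Var(X_t) satisfies V'(t) = 2 a V(t) + c^2 with V(0) = 0 (drift coefficient is linear in X, diffusion is constant). With a = -2/5, c = 2/5, the solution is
  V(t) = (c^2 / (2 a)) * (exp(2 a t) - 1)
       = ((2/5)^2 / (2*(-2/5))) * (exp((-4/5) t) - 1)
       = 1/5 - exp(-4*t/5)/5.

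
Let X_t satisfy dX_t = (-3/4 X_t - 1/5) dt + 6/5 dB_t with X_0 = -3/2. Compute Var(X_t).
Var(X_t) = 24/25 - 24*exp(-3*t/2)/25

The variance V(t) = Var(X_t) satisfies V'(t) = 2 a V(t) + c^2 with V(0) = 0 (drift coefficient is linear in X, diffusion is constant). With a = -3/4, c = 6/5, the solution is
  V(t) = (c^2 / (2 a)) * (exp(2 a t) - 1)
       = ((6/5)^2 / (2*(-3/4))) * (exp((-3/2) t) - 1)
       = 24/25 - 24*exp(-3*t/2)/25.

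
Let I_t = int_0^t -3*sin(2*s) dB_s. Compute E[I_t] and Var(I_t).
E[I_t] = 0; Var(I_t) = 9*t/2 - 9*sin(4*t)/8

The Itô integral of a deterministic integrand f(s) has mean 0 because each increment f(s) * (B_{s+ds} - B_s) has mean 0. By the Itô isometry:
  Var( int_0^t f(s) dB_s ) = E[ (int_0^t f(s) dB_s)^2 ] = int_0^t f(s)^2 ds.
Here f(s) = -3*sin(2*s), so f(s)^2 = 9*sin(2*s)^2. Integrate:
  int_0^t (9*sin(2*s)^2) ds = 9*t/2 - 9*sin(4*t)/8.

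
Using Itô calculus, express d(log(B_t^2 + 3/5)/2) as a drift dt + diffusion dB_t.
d(log(B_t^2 + 3/5)/2) = (5*(3 - 5*B_t^2)/(2*(5*B_t^2 + 3)^2)) dt + (5*B_t/(5*B_t^2 + 3)) dB_t

Itô's formula for f(B_t) gives d f(B_t) = f'(B_t) dB_t + (1/2) f''(B_t) dt. Compute derivatives of f(x) = log(x^2 + 3/5)/2:
  f'(x)  = 5*x/(5*x^2 + 3)
  f''(x) = 5*(3 - 5*x^2)/(5*x^2 + 3)^2
Substitute x = B_t and multiply the f'' term by 1/2:
  drift     = (1/2) * (5*(3 - 5*x^2)/(5*x^2 + 3)^2) evaluated at B_t = 5*(3 - 5*B_t^2)/(2*(5*B_t^2 + 3)^2)
  diffusion = (5*x/(5*x^2 + 3)) evaluated at B_t = 5*B_t/(5*B_t^2 + 3)
Therefore d(log(B_t^2 + 3/5)/2) = (5*(3 - 5*B_t^2)/(2*(5*B_t^2 + 3)^2)) dt + (5*B_t/(5*B_t^2 + 3)) dB_t.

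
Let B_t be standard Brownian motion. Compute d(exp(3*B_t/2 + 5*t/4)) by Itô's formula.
d(exp(3*B_t/2 + 5*t/4)) = (19*exp(3*B_t/2 + 5*t/4)/8) dt + (3*exp(3*B_t/2 + 5*t/4)/2) dB_t

Itô's formula for f(t, x): d f(t, B_t) = (f_t + (1/2) f_xx) dt + f_x dB_t. Compute partials of f(t, x) = exp(5*t/4 + 3*x/2):
  f_t(t,x)  = 5*exp(5*t/4 + 3*x/2)/4
  f_x(t,x)  = 3*exp(5*t/4 + 3*x/2)/2
  f_xx(t,x) = 9*exp(5*t/4 + 3*x/2)/4
Assemble drift = f_t + (1/2) f_xx = 19*exp(5*t/4 + 3*x/2)/8 and diffusion = f_x = 3*exp(5*t/4 + 3*x/2)/2. Substituting x = B_t:
  d(exp(3*B_t/2 + 5*t/4)) = (19*exp(3*B_t/2 + 5*t/4)/8) dt + (3*exp(3*B_t/2 + 5*t/4)/2) dB_t.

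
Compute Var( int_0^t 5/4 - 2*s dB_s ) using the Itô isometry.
Var = t*(64*t^2 - 120*t + 75)/48

The Itô integral of a deterministic integrand f(s) has mean 0 because each increment f(s) * (B_{s+ds} - B_s) has mean 0. By the Itô isometry:
  Var( int_0^t f(s) dB_s ) = E[ (int_0^t f(s) dB_s)^2 ] = int_0^t f(s)^2 ds.
Here f(s) = 5/4 - 2*s, so f(s)^2 = (8*s - 5)^2/16. Integrate:
  int_0^t ((8*s - 5)^2/16) ds = t*(64*t^2 - 120*t + 75)/48.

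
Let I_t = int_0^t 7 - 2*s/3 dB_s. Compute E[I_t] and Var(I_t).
E[I_t] = 0; Var(I_t) = t*(4*t^2 - 126*t + 1323)/27

The Itô integral of a deterministic integrand f(s) has mean 0 because each increment f(s) * (B_{s+ds} - B_s) has mean 0. By the Itô isometry:
  Var( int_0^t f(s) dB_s ) = E[ (int_0^t f(s) dB_s)^2 ] = int_0^t f(s)^2 ds.
Here f(s) = 7 - 2*s/3, so f(s)^2 = (2*s - 21)^2/9. Integrate:
  int_0^t ((2*s - 21)^2/9) ds = t*(4*t^2 - 126*t + 1323)/27.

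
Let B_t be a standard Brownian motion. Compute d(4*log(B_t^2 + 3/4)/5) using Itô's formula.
d(4*log(B_t^2 + 3/4)/5) = (16*(3 - 4*B_t^2)/(5*(4*B_t^2 + 3)^2)) dt + (32*B_t/(5*(4*B_t^2 + 3))) dB_t

Itô's formula for f(B_t) gives d f(B_t) = f'(B_t) dB_t + (1/2) f''(B_t) dt. Compute derivatives of f(x) = 4*log(x^2 + 3/4)/5:
  f'(x)  = 32*x/(5*(4*x^2 + 3))
  f''(x) = 32*(3 - 4*x^2)/(5*(4*x^2 + 3)^2)
Substitute x = B_t and multiply the f'' term by 1/2:
  drift     = (1/2) * (32*(3 - 4*x^2)/(5*(4*x^2 + 3)^2)) evaluated at B_t = 16*(3 - 4*B_t^2)/(5*(4*B_t^2 + 3)^2)
  diffusion = (32*x/(5*(4*x^2 + 3))) evaluated at B_t = 32*B_t/(5*(4*B_t^2 + 3))
Therefore d(4*log(B_t^2 + 3/4)/5) = (16*(3 - 4*B_t^2)/(5*(4*B_t^2 + 3)^2)) dt + (32*B_t/(5*(4*B_t^2 + 3))) dB_t.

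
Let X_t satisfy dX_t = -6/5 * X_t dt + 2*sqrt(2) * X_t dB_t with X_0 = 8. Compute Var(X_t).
Var(X_t) = (64*exp(8*t) - 64)*exp(-12*t/5)

For GBM dX = mu X dt + sigma X dB with X_0 = x_0, apply Itô to Y = log X: dY = (mu - sigma^2/2) dt + sigma dB, so Y_t = log(x_0) + (mu - sigma^2/2) t + sigma B_t and hence X_t = x_0 * exp((mu - sigma^2/2) t + sigma B_t).
With mu = -6/5, sigma = 2*sqrt(2), x_0 = 8, this gives:
  X_t = 8 * exp((-26/5) * t + (2*sqrt(2)) * B_t).
Since sigma*B_t ~ Normal(0, sigma^2 t), E[exp(sigma*B_t)] = exp(sigma^2 t / 2); so E[X_t] = x_0 * exp((mu - sigma^2/2) t) * exp(sigma^2 t / 2) = x_0 * exp(mu t) = 8*exp(-6*t/5).
Var(X_t) = E[X_t^2] - (E[X_t])^2 = x_0^2 * exp(2 mu t) * (exp(sigma^2 t) - 1) = (64*exp(8*t) - 64)*exp(-12*t/5).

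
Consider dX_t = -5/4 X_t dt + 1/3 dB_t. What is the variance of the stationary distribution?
lim Var(X_t) = 2/45

The OU SDE dX = -theta X dt + sigma dB admits the integrating factor exp(theta t): d(exp(theta t) X_t) = sigma exp(theta t) dB_t. Integrating from 0 to t gives X_t = x_0 * exp(-theta t) + sigma * int_0^t exp(-theta (t-s)) dB_s for any initial x_0. The Itô integral has variance (by the Itô isometry) sigma^2 * int_0^t exp(-2 theta (t - s)) ds = sigma^2 * (1 - exp(-2 theta t)) / (2 theta), independent of x_0.
With theta = 5/4, sigma = 1/3:
  Var(X_t) = (1/3)^2 * (1 - exp(-2*5/4 t)) / (2 * 5/4) = 2/45 - 2*exp(-5*t/2)/45.
As t -> infinity, exp(-2*5/4 t) -> 0, so the stationary variance is sigma^2 / (2 theta) = 2/45.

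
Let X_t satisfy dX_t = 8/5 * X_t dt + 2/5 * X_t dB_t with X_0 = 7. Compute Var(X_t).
Var(X_t) = 49*(exp(4*t/25) - 1)*exp(16*t/5)

For GBM dX = mu X dt + sigma X dB with X_0 = x_0, apply Itô to Y = log X: dY = (mu - sigma^2/2) dt + sigma dB, so Y_t = log(x_0) + (mu - sigma^2/2) t + sigma B_t and hence X_t = x_0 * exp((mu - sigma^2/2) t + sigma B_t).
With mu = 8/5, sigma = 2/5, x_0 = 7, this gives:
  X_t = 7 * exp((38/25) * t + (2/5) * B_t).
Since sigma*B_t ~ Normal(0, sigma^2 t), E[exp(sigma*B_t)] = exp(sigma^2 t / 2); so E[X_t] = x_0 * exp((mu - sigma^2/2) t) * exp(sigma^2 t / 2) = x_0 * exp(mu t) = 7*exp(8*t/5).
Var(X_t) = E[X_t^2] - (E[X_t])^2 = x_0^2 * exp(2 mu t) * (exp(sigma^2 t) - 1) = 49*(exp(4*t/25) - 1)*exp(16*t/5).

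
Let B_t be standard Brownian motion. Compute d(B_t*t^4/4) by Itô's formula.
d(B_t*t^4/4) = (B_t*t^3) dt + (t^4/4) dB_t

Itô's formula for f(t, x): d f(t, B_t) = (f_t + (1/2) f_xx) dt + f_x dB_t. Compute partials of f(t, x) = t^4*x/4:
  f_t(t,x)  = t^3*x
  f_x(t,x)  = t^4/4
  f_xx(t,x) = 0
Assemble drift = f_t + (1/2) f_xx = t^3*x and diffusion = f_x = t^4/4. Substituting x = B_t:
  d(B_t*t^4/4) = (B_t*t^3) dt + (t^4/4) dB_t.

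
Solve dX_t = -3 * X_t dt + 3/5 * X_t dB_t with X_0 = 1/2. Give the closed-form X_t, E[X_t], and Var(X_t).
X_t = 1/2 * exp((-159/50) t + (3/5) B_t); E[X_t] = exp(-3*t)/2; Var(X_t) = (exp(9*t/25) - 1)*exp(-6*t)/4

For GBM dX = mu X dt + sigma X dB with X_0 = x_0, apply Itô to Y = log X: dY = (mu - sigma^2/2) dt + sigma dB, so Y_t = log(x_0) + (mu - sigma^2/2) t + sigma B_t and hence X_t = x_0 * exp((mu - sigma^2/2) t + sigma B_t).
With mu = -3, sigma = 3/5, x_0 = 1/2, this gives:
  X_t = 1/2 * exp((-159/50) * t + (3/5) * B_t).
Since sigma*B_t ~ Normal(0, sigma^2 t), E[exp(sigma*B_t)] = exp(sigma^2 t / 2); so E[X_t] = x_0 * exp((mu - sigma^2/2) t) * exp(sigma^2 t / 2) = x_0 * exp(mu t) = exp(-3*t)/2.
Var(X_t) = E[X_t^2] - (E[X_t])^2 = x_0^2 * exp(2 mu t) * (exp(sigma^2 t) - 1) = (exp(9*t/25) - 1)*exp(-6*t)/4.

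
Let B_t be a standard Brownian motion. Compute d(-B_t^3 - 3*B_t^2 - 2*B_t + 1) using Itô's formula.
d(-B_t^3 - 3*B_t^2 - 2*B_t + 1) = (-3*B_t - 3) dt + (-3*B_t^2 - 6*B_t - 2) dB_t

Itô's formula for f(B_t) gives d f(B_t) = f'(B_t) dB_t + (1/2) f''(B_t) dt. Compute derivatives of f(x) = -x^3 - 3*x^2 - 2*x + 1:
  f'(x)  = -3*x^2 - 6*x - 2
  f''(x) = -6*x - 6
Substitute x = B_t and multiply the f'' term by 1/2:
  drift     = (1/2) * (-6*x - 6) evaluated at B_t = -3*B_t - 3
  diffusion = (-3*x^2 - 6*x - 2) evaluated at B_t = -3*B_t^2 - 6*B_t - 2
Therefore d(-B_t^3 - 3*B_t^2 - 2*B_t + 1) = (-3*B_t - 3) dt + (-3*B_t^2 - 6*B_t - 2) dB_t.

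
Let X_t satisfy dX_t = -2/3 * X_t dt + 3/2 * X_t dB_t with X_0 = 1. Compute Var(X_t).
Var(X_t) = (exp(9*t/4) - 1)*exp(-4*t/3)

For GBM dX = mu X dt + sigma X dB with X_0 = x_0, apply Itô to Y = log X: dY = (mu - sigma^2/2) dt + sigma dB, so Y_t = log(x_0) + (mu - sigma^2/2) t + sigma B_t and hence X_t = x_0 * exp((mu - sigma^2/2) t + sigma B_t).
With mu = -2/3, sigma = 3/2, x_0 = 1, this gives:
  X_t = 1 * exp((-43/24) * t + (3/2) * B_t).
Since sigma*B_t ~ Normal(0, sigma^2 t), E[exp(sigma*B_t)] = exp(sigma^2 t / 2); so E[X_t] = x_0 * exp((mu - sigma^2/2) t) * exp(sigma^2 t / 2) = x_0 * exp(mu t) = exp(-2*t/3).
Var(X_t) = E[X_t^2] - (E[X_t])^2 = x_0^2 * exp(2 mu t) * (exp(sigma^2 t) - 1) = (exp(9*t/4) - 1)*exp(-4*t/3).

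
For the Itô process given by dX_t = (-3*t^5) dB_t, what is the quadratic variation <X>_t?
<X>_t = 9*t^11/11

For an Itô process dX_t = a(t) dt + b(t) dB_t, the quadratic variation is <X>_t = int_0^t b(s)^2 ds (the drift term does not contribute). Here b(s) = -3*s^5, so
  b(s)^2 = 9*s^10.
Integrating from 0 to t:
  <X>_t = int_0^t (9*s^10) ds = 9*t^11/11.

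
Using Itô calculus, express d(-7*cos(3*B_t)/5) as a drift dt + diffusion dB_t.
d(-7*cos(3*B_t)/5) = (63*cos(3*B_t)/10) dt + (21*sin(3*B_t)/5) dB_t

Itô's formula for f(B_t) gives d f(B_t) = f'(B_t) dB_t + (1/2) f''(B_t) dt. Compute derivatives of f(x) = -7*cos(3*x)/5:
  f'(x)  = 21*sin(3*x)/5
  f''(x) = 63*cos(3*x)/5
Substitute x = B_t and multiply the f'' term by 1/2:
  drift     = (1/2) * (63*cos(3*x)/5) evaluated at B_t = 63*cos(3*B_t)/10
  diffusion = (21*sin(3*x)/5) evaluated at B_t = 21*sin(3*B_t)/5
Therefore d(-7*cos(3*B_t)/5) = (63*cos(3*B_t)/10) dt + (21*sin(3*B_t)/5) dB_t.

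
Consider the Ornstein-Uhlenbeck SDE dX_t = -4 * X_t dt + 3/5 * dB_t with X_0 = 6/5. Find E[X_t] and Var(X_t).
E[X_t] = 6*exp(-4*t)/5; Var(X_t) = 9/200 - 9*exp(-8*t)/200

The OU SDE dX = -theta X dt + sigma dB admits the integrating factor exp(theta t): d(exp(theta t) X_t) = sigma exp(theta t) dB_t. Integrating from 0 to t:
  X_t = x_0 * exp(-theta t) + sigma * int_0^t exp(-theta (t-s)) dB_s.
The Itô integral has mean 0 and (by the Itô isometry) variance sigma^2 * int_0^t exp(-2 theta (t - s)) ds = sigma^2 * (1 - exp(-2 theta t)) / (2 theta).
With theta = 4, sigma = 3/5, x_0 = 6/5:
  E[X_t] = 6/5 * exp(-4 t) = 6*exp(-4*t)/5
  Var(X_t) = (3/5)^2 * (1 - exp(-2*4 t)) / (2 * 4) = 9/200 - 9*exp(-8*t)/200.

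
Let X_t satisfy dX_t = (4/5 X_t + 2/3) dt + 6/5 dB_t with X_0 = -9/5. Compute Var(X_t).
Var(X_t) = 9*exp(8*t/5)/10 - 9/10

The variance V(t) = Var(X_t) satisfies V'(t) = 2 a V(t) + c^2 with V(0) = 0 (drift coefficient is linear in X, diffusion is constant). With a = 4/5, c = 6/5, the solution is
  V(t) = (c^2 / (2 a)) * (exp(2 a t) - 1)
       = ((6/5)^2 / (2*(4/5))) * (exp((8/5) t) - 1)
       = 9*exp(8*t/5)/10 - 9/10.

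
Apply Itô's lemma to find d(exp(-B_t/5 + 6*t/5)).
d(exp(-B_t/5 + 6*t/5)) = (61*exp(-B_t/5 + 6*t/5)/50) dt + (-exp(-B_t/5 + 6*t/5)/5) dB_t

Itô's formula for f(t, x): d f(t, B_t) = (f_t + (1/2) f_xx) dt + f_x dB_t. Compute partials of f(t, x) = exp(6*t/5 - x/5):
  f_t(t,x)  = 6*exp(6*t/5 - x/5)/5
  f_x(t,x)  = -exp(6*t/5 - x/5)/5
  f_xx(t,x) = exp(6*t/5 - x/5)/25
Assemble drift = f_t + (1/2) f_xx = 61*exp(6*t/5 - x/5)/50 and diffusion = f_x = -exp(6*t/5 - x/5)/5. Substituting x = B_t:
  d(exp(-B_t/5 + 6*t/5)) = (61*exp(-B_t/5 + 6*t/5)/50) dt + (-exp(-B_t/5 + 6*t/5)/5) dB_t.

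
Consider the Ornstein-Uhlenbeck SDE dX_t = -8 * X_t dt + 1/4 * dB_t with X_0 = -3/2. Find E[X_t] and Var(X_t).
E[X_t] = -3*exp(-8*t)/2; Var(X_t) = 1/256 - exp(-16*t)/256

The OU SDE dX = -theta X dt + sigma dB admits the integrating factor exp(theta t): d(exp(theta t) X_t) = sigma exp(theta t) dB_t. Integrating from 0 to t:
  X_t = x_0 * exp(-theta t) + sigma * int_0^t exp(-theta (t-s)) dB_s.
The Itô integral has mean 0 and (by the Itô isometry) variance sigma^2 * int_0^t exp(-2 theta (t - s)) ds = sigma^2 * (1 - exp(-2 theta t)) / (2 theta).
With theta = 8, sigma = 1/4, x_0 = -3/2:
  E[X_t] = -3/2 * exp(-8 t) = -3*exp(-8*t)/2
  Var(X_t) = (1/4)^2 * (1 - exp(-2*8 t)) / (2 * 8) = 1/256 - exp(-16*t)/256.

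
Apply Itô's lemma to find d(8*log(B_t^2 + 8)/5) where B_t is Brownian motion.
d(8*log(B_t^2 + 8)/5) = (8*(8 - B_t^2)/(5*(B_t^2 + 8)^2)) dt + (16*B_t/(5*(B_t^2 + 8))) dB_t

Itô's formula for f(B_t) gives d f(B_t) = f'(B_t) dB_t + (1/2) f''(B_t) dt. Compute derivatives of f(x) = 8*log(x^2 + 8)/5:
  f'(x)  = 16*x/(5*(x^2 + 8))
  f''(x) = 16*(8 - x^2)/(5*(x^2 + 8)^2)
Substitute x = B_t and multiply the f'' term by 1/2:
  drift     = (1/2) * (16*(8 - x^2)/(5*(x^2 + 8)^2)) evaluated at B_t = 8*(8 - B_t^2)/(5*(B_t^2 + 8)^2)
  diffusion = (16*x/(5*(x^2 + 8))) evaluated at B_t = 16*B_t/(5*(B_t^2 + 8))
Therefore d(8*log(B_t^2 + 8)/5) = (8*(8 - B_t^2)/(5*(B_t^2 + 8)^2)) dt + (16*B_t/(5*(B_t^2 + 8))) dB_t.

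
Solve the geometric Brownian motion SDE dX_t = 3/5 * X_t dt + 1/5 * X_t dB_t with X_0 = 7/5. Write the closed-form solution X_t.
X_t = 7/5 * exp((29/50) * t + (1/5) * B_t)

For GBM dX = mu X dt + sigma X dB with X_0 = x_0, apply Itô to Y = log X: dY = (mu - sigma^2/2) dt + sigma dB, so Y_t = log(x_0) + (mu - sigma^2/2) t + sigma B_t and hence X_t = x_0 * exp((mu - sigma^2/2) t + sigma B_t).
With mu = 3/5, sigma = 1/5, x_0 = 7/5, this gives:
  X_t = 7/5 * exp((29/50) * t + (1/5) * B_t).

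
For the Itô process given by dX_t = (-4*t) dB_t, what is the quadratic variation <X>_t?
<X>_t = 16*t^3/3

For an Itô process dX_t = a(t) dt + b(t) dB_t, the quadratic variation is <X>_t = int_0^t b(s)^2 ds (the drift term does not contribute). Here b(s) = -4*s, so
  b(s)^2 = 16*s^2.
Integrating from 0 to t:
  <X>_t = int_0^t (16*s^2) ds = 16*t^3/3.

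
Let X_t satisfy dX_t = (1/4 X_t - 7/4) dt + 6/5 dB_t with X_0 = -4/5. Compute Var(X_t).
Var(X_t) = 72*exp(t/2)/25 - 72/25

The variance V(t) = Var(X_t) satisfies V'(t) = 2 a V(t) + c^2 with V(0) = 0 (drift coefficient is linear in X, diffusion is constant). With a = 1/4, c = 6/5, the solution is
  V(t) = (c^2 / (2 a)) * (exp(2 a t) - 1)
       = ((6/5)^2 / (2*(1/4))) * (exp((1/2) t) - 1)
       = 72*exp(t/2)/25 - 72/25.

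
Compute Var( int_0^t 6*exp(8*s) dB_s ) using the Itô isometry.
Var = 9*exp(16*t)/4 - 9/4

The Itô integral of a deterministic integrand f(s) has mean 0 because each increment f(s) * (B_{s+ds} - B_s) has mean 0. By the Itô isometry:
  Var( int_0^t f(s) dB_s ) = E[ (int_0^t f(s) dB_s)^2 ] = int_0^t f(s)^2 ds.
Here f(s) = 6*exp(8*s), so f(s)^2 = 36*exp(16*s). Integrate:
  int_0^t (36*exp(16*s)) ds = 9*exp(16*t)/4 - 9/4.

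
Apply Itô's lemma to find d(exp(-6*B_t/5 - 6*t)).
d(exp(-6*B_t/5 - 6*t)) = (-132*exp(-6*B_t/5 - 6*t)/25) dt + (-6*exp(-6*B_t/5 - 6*t)/5) dB_t

Itô's formula for f(t, x): d f(t, B_t) = (f_t + (1/2) f_xx) dt + f_x dB_t. Compute partials of f(t, x) = exp(-6*t - 6*x/5):
  f_t(t,x)  = -6*exp(-6*t - 6*x/5)
  f_x(t,x)  = -6*exp(-6*t - 6*x/5)/5
  f_xx(t,x) = 36*exp(-6*t - 6*x/5)/25
Assemble drift = f_t + (1/2) f_xx = -132*exp(-6*t - 6*x/5)/25 and diffusion = f_x = -6*exp(-6*t - 6*x/5)/5. Substituting x = B_t:
  d(exp(-6*B_t/5 - 6*t)) = (-132*exp(-6*B_t/5 - 6*t)/25) dt + (-6*exp(-6*B_t/5 - 6*t)/5) dB_t.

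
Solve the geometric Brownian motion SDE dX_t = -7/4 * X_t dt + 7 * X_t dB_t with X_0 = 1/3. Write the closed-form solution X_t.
X_t = 1/3 * exp((-105/4) * t + (7) * B_t)

For GBM dX = mu X dt + sigma X dB with X_0 = x_0, apply Itô to Y = log X: dY = (mu - sigma^2/2) dt + sigma dB, so Y_t = log(x_0) + (mu - sigma^2/2) t + sigma B_t and hence X_t = x_0 * exp((mu - sigma^2/2) t + sigma B_t).
With mu = -7/4, sigma = 7, x_0 = 1/3, this gives:
  X_t = 1/3 * exp((-105/4) * t + (7) * B_t).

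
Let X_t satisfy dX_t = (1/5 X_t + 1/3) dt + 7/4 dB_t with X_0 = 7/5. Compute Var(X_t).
Var(X_t) = 245*exp(2*t/5)/32 - 245/32

The variance V(t) = Var(X_t) satisfies V'(t) = 2 a V(t) + c^2 with V(0) = 0 (drift coefficient is linear in X, diffusion is constant). With a = 1/5, c = 7/4, the solution is
  V(t) = (c^2 / (2 a)) * (exp(2 a t) - 1)
       = ((7/4)^2 / (2*(1/5))) * (exp((2/5) t) - 1)
       = 245*exp(2*t/5)/32 - 245/32.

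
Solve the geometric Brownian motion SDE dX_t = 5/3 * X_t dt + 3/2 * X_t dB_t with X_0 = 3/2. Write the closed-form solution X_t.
X_t = 3/2 * exp((13/24) * t + (3/2) * B_t)

For GBM dX = mu X dt + sigma X dB with X_0 = x_0, apply Itô to Y = log X: dY = (mu - sigma^2/2) dt + sigma dB, so Y_t = log(x_0) + (mu - sigma^2/2) t + sigma B_t and hence X_t = x_0 * exp((mu - sigma^2/2) t + sigma B_t).
With mu = 5/3, sigma = 3/2, x_0 = 3/2, this gives:
  X_t = 3/2 * exp((13/24) * t + (3/2) * B_t).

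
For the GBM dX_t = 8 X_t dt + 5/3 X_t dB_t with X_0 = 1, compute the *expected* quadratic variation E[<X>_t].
E[<X>_t] = 25*exp(169*t/9)/169 - 25/169

<X>_t = int_0^t ((5/3) * X_s)^2 ds. Taking expectation inside the integral: E[<X>_t] = (5/3)^2 * int_0^t E[X_s^2] ds. For GBM, E[X_s^2] = x_0^2 * exp((2 mu + sigma^2) s). Integrating:
  E[<X>_t] = (5/3)^2 * 1^2 * (exp((2*8 + (5/3)^2) t) - 1) / (2*8 + (5/3)^2)
           = (5/3)^2 * 1^2 * (exp((169/9) t) - 1) / (169/9) = 25*exp(169*t/9)/169 - 25/169.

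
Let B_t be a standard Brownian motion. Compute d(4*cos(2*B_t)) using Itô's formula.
d(4*cos(2*B_t)) = (-8*cos(2*B_t)) dt + (-8*sin(2*B_t)) dB_t

Itô's formula for f(B_t) gives d f(B_t) = f'(B_t) dB_t + (1/2) f''(B_t) dt. Compute derivatives of f(x) = 4*cos(2*x):
  f'(x)  = -8*sin(2*x)
  f''(x) = -16*cos(2*x)
Substitute x = B_t and multiply the f'' term by 1/2:
  drift     = (1/2) * (-16*cos(2*x)) evaluated at B_t = -8*cos(2*B_t)
  diffusion = (-8*sin(2*x)) evaluated at B_t = -8*sin(2*B_t)
Therefore d(4*cos(2*B_t)) = (-8*cos(2*B_t)) dt + (-8*sin(2*B_t)) dB_t.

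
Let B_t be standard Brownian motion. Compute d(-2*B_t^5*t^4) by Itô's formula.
d(-2*B_t^5*t^4) = (B_t^3*t^3*(-8*B_t^2 - 20*t)) dt + (-10*B_t^4*t^4) dB_t

Itô's formula for f(t, x): d f(t, B_t) = (f_t + (1/2) f_xx) dt + f_x dB_t. Compute partials of f(t, x) = -2*t^4*x^5:
  f_t(t,x)  = -8*t^3*x^5
  f_x(t,x)  = -10*t^4*x^4
  f_xx(t,x) = -40*t^4*x^3
Assemble drift = f_t + (1/2) f_xx = t^3*x^3*(-20*t - 8*x^2) and diffusion = f_x = -10*t^4*x^4. Substituting x = B_t:
  d(-2*B_t^5*t^4) = (B_t^3*t^3*(-8*B_t^2 - 20*t)) dt + (-10*B_t^4*t^4) dB_t.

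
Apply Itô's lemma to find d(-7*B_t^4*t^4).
d(-7*B_t^4*t^4) = (B_t^2*t^3*(-28*B_t^2 - 42*t)) dt + (-28*B_t^3*t^4) dB_t

Itô's formula for f(t, x): d f(t, B_t) = (f_t + (1/2) f_xx) dt + f_x dB_t. Compute partials of f(t, x) = -7*t^4*x^4:
  f_t(t,x)  = -28*t^3*x^4
  f_x(t,x)  = -28*t^4*x^3
  f_xx(t,x) = -84*t^4*x^2
Assemble drift = f_t + (1/2) f_xx = t^3*x^2*(-42*t - 28*x^2) and diffusion = f_x = -28*t^4*x^3. Substituting x = B_t:
  d(-7*B_t^4*t^4) = (B_t^2*t^3*(-28*B_t^2 - 42*t)) dt + (-28*B_t^3*t^4) dB_t.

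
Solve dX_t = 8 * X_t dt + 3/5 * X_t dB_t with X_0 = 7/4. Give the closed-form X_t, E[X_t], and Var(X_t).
X_t = 7/4 * exp((391/50) t + (3/5) B_t); E[X_t] = 7*exp(8*t)/4; Var(X_t) = 49*(exp(9*t/25) - 1)*exp(16*t)/16

For GBM dX = mu X dt + sigma X dB with X_0 = x_0, apply Itô to Y = log X: dY = (mu - sigma^2/2) dt + sigma dB, so Y_t = log(x_0) + (mu - sigma^2/2) t + sigma B_t and hence X_t = x_0 * exp((mu - sigma^2/2) t + sigma B_t).
With mu = 8, sigma = 3/5, x_0 = 7/4, this gives:
  X_t = 7/4 * exp((391/50) * t + (3/5) * B_t).
Since sigma*B_t ~ Normal(0, sigma^2 t), E[exp(sigma*B_t)] = exp(sigma^2 t / 2); so E[X_t] = x_0 * exp((mu - sigma^2/2) t) * exp(sigma^2 t / 2) = x_0 * exp(mu t) = 7*exp(8*t)/4.
Var(X_t) = E[X_t^2] - (E[X_t])^2 = x_0^2 * exp(2 mu t) * (exp(sigma^2 t) - 1) = 49*(exp(9*t/25) - 1)*exp(16*t)/16.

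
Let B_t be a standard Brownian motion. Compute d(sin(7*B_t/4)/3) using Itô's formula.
d(sin(7*B_t/4)/3) = (-49*sin(7*B_t/4)/96) dt + (7*cos(7*B_t/4)/12) dB_t

Itô's formula for f(B_t) gives d f(B_t) = f'(B_t) dB_t + (1/2) f''(B_t) dt. Compute derivatives of f(x) = sin(7*x/4)/3:
  f'(x)  = 7*cos(7*x/4)/12
  f''(x) = -49*sin(7*x/4)/48
Substitute x = B_t and multiply the f'' term by 1/2:
  drift     = (1/2) * (-49*sin(7*x/4)/48) evaluated at B_t = -49*sin(7*B_t/4)/96
  diffusion = (7*cos(7*x/4)/12) evaluated at B_t = 7*cos(7*B_t/4)/12
Therefore d(sin(7*B_t/4)/3) = (-49*sin(7*B_t/4)/96) dt + (7*cos(7*B_t/4)/12) dB_t.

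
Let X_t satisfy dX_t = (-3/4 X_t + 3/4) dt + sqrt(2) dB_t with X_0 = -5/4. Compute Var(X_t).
Var(X_t) = 4/3 - 4*exp(-3*t/2)/3

The variance V(t) = Var(X_t) satisfies V'(t) = 2 a V(t) + c^2 with V(0) = 0 (drift coefficient is linear in X, diffusion is constant). With a = -3/4, c = sqrt(2), the solution is
  V(t) = (c^2 / (2 a)) * (exp(2 a t) - 1)
       = (sqrt(2)^2 / (2*(-3/4))) * (exp((-3/2) t) - 1)
       = 4/3 - 4*exp(-3*t/2)/3.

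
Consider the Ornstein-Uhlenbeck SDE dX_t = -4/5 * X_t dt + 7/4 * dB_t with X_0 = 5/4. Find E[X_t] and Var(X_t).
E[X_t] = 5*exp(-4*t/5)/4; Var(X_t) = 245/128 - 245*exp(-8*t/5)/128

The OU SDE dX = -theta X dt + sigma dB admits the integrating factor exp(theta t): d(exp(theta t) X_t) = sigma exp(theta t) dB_t. Integrating from 0 to t:
  X_t = x_0 * exp(-theta t) + sigma * int_0^t exp(-theta (t-s)) dB_s.
The Itô integral has mean 0 and (by the Itô isometry) variance sigma^2 * int_0^t exp(-2 theta (t - s)) ds = sigma^2 * (1 - exp(-2 theta t)) / (2 theta).
With theta = 4/5, sigma = 7/4, x_0 = 5/4:
  E[X_t] = 5/4 * exp(-4/5 t) = 5*exp(-4*t/5)/4
  Var(X_t) = (7/4)^2 * (1 - exp(-2*4/5 t)) / (2 * 4/5) = 245/128 - 245*exp(-8*t/5)/128.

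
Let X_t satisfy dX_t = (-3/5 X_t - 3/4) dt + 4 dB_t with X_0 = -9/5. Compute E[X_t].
E[X_t] = -5/4 - 11*exp(-3*t/5)/20

Taking expectations and using E[dB_t] = 0, the mean m(t) = E[X_t] satisfies the ODE m'(t) = a m(t) + b with m(0) = x_0. With a = -3/5, b = -3/4, x_0 = -9/5, the solution is
  m(t) = x_0 * exp(a t) + (b/a) * (exp(a t) - 1)
       = (-9/5) * exp((-3/5) t) + ((-3/4)/(-3/5)) * (exp((-3/5) t) - 1)
       = -5/4 - 11*exp(-3*t/5)/20.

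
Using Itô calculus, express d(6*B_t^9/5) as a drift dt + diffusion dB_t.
d(6*B_t^9/5) = (216*B_t^7/5) dt + (54*B_t^8/5) dB_t

Itô's formula for f(B_t) gives d f(B_t) = f'(B_t) dB_t + (1/2) f''(B_t) dt. Compute derivatives of f(x) = 6*x^9/5:
  f'(x)  = 54*x^8/5
  f''(x) = 432*x^7/5
Substitute x = B_t and multiply the f'' term by 1/2:
  drift     = (1/2) * (432*x^7/5) evaluated at B_t = 216*B_t^7/5
  diffusion = (54*x^8/5) evaluated at B_t = 54*B_t^8/5
Therefore d(6*B_t^9/5) = (216*B_t^7/5) dt + (54*B_t^8/5) dB_t.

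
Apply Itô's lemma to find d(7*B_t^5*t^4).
d(7*B_t^5*t^4) = (B_t^3*t^3*(28*B_t^2 + 70*t)) dt + (35*B_t^4*t^4) dB_t

Itô's formula for f(t, x): d f(t, B_t) = (f_t + (1/2) f_xx) dt + f_x dB_t. Compute partials of f(t, x) = 7*t^4*x^5:
  f_t(t,x)  = 28*t^3*x^5
  f_x(t,x)  = 35*t^4*x^4
  f_xx(t,x) = 140*t^4*x^3
Assemble drift = f_t + (1/2) f_xx = t^3*x^3*(70*t + 28*x^2) and diffusion = f_x = 35*t^4*x^4. Substituting x = B_t:
  d(7*B_t^5*t^4) = (B_t^3*t^3*(28*B_t^2 + 70*t)) dt + (35*B_t^4*t^4) dB_t.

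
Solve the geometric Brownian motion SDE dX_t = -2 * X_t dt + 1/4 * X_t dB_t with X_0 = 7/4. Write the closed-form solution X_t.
X_t = 7/4 * exp((-65/32) * t + (1/4) * B_t)

For GBM dX = mu X dt + sigma X dB with X_0 = x_0, apply Itô to Y = log X: dY = (mu - sigma^2/2) dt + sigma dB, so Y_t = log(x_0) + (mu - sigma^2/2) t + sigma B_t and hence X_t = x_0 * exp((mu - sigma^2/2) t + sigma B_t).
With mu = -2, sigma = 1/4, x_0 = 7/4, this gives:
  X_t = 7/4 * exp((-65/32) * t + (1/4) * B_t).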